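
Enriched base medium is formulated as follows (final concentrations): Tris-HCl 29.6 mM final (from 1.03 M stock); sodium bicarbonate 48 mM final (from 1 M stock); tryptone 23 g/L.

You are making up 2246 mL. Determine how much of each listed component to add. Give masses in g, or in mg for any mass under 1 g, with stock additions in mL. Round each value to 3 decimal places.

Tris-HCl 64.545 mL; sodium bicarbonate 107.808 mL; tryptone 51.658 g

Scale factor relative to 1 L: 2.246.
Tris-HCl: V = C2·V2/C1 = 29.6 mM × 2246 mL ÷ 1030 mM = 64.545 mL
sodium bicarbonate: C1V1 = C2V2 → 48 mM × 2246 mL ÷ 1000 mM = 107.808 mL
tryptone: 23 g/L × 2.246 L = 51.658 g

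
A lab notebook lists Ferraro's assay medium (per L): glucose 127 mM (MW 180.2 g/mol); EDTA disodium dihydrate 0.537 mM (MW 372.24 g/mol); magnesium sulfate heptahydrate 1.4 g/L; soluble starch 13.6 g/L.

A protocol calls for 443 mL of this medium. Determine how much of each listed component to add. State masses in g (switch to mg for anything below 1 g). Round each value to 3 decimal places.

Scale factor relative to 1 L: 0.443.
glucose: 127 mmol/L × 180.2 g/mol × 0.443 L ÷ 1000 = 10.138 g
EDTA disodium dihydrate: 0.537 mmol/L × 372.24 mg/mmol × 0.443 L = 88.553 mg
magnesium sulfate heptahydrate: 1.4 g/L × 0.443 L = 0.6202 g = 620.200 mg
soluble starch: 13.6 g/L × 0.443 L = 6.025 g

glucose 10.138 g; EDTA disodium dihydrate 88.553 mg; magnesium sulfate heptahydrate 620.200 mg; soluble starch 6.025 g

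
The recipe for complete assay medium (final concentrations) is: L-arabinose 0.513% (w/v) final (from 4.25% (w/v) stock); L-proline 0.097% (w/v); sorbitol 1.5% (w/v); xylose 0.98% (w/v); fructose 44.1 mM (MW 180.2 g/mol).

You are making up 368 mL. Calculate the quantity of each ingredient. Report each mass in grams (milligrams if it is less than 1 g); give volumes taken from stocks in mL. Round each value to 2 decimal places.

L-arabinose 44.42 mL; L-proline 356.96 mg; sorbitol 5.52 g; xylose 3.61 g; fructose 2.92 g

Target volume = 368 mL = 0.368 L.
L-arabinose: dilute stock: 0.513% ÷ 4.25% × 368 mL = 44.42 mL
L-proline: 0.097% w/v = 0.97 g/L → 0.97 × 0.368 L = 0.35696 g = 356.96 mg
sorbitol: 1.5% w/v = 15 g/L → 15 × 0.368 L = 5.52 g
xylose: 0.98% w/v = 9.8 g/L → 9.8 × 0.368 L = 3.61 g
fructose: 44.1 mmol/L × 180.2 g/mol × 0.368 L ÷ 1000 = 2.92 g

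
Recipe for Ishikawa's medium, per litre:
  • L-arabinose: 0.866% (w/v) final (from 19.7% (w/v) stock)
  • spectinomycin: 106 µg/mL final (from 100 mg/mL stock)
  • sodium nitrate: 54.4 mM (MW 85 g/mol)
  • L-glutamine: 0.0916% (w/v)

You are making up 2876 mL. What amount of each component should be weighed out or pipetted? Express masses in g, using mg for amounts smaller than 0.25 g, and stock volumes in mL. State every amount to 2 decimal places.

L-arabinose 126.43 mL; spectinomycin 3.05 mL; sodium nitrate 13.30 g; L-glutamine 2.63 g

Target volume = 2876 mL = 2.876 L.
L-arabinose: dilute stock: 0.866% ÷ 19.7% × 2876 mL = 126.43 mL
spectinomycin: V = C2·V2/C1 = 106 µg/mL × 2876 mL ÷ 100000 µg/mL = 3.05 mL
sodium nitrate: 54.4 mmol/L × 85 g/mol × 2.876 L ÷ 1000 = 13.30 g
L-glutamine: 0.0916% w/v = 0.916 g/L → 0.916 × 2.876 L = 2.63 g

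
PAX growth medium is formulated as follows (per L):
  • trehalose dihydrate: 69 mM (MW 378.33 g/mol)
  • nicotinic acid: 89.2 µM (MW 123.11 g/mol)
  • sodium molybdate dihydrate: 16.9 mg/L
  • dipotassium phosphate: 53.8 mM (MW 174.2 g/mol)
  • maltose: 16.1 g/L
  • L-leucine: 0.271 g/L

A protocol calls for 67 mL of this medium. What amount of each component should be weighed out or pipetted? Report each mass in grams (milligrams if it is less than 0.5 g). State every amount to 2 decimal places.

Scale factor relative to 1 L: 0.067.
trehalose dihydrate: 69 mmol/L × 378.33 g/mol × 0.067 L ÷ 1000 = 1.75 g
nicotinic acid: 89.2 µmol/L × 123.11 g/mol × 0.067 L ÷ 1000 = 0.74 mg
sodium molybdate dihydrate: 16.9 mg/L × 0.067 L = 1.13 mg
dipotassium phosphate: 53.8 mmol/L × 174.2 g/mol × 0.067 L ÷ 1000 = 0.63 g
maltose: 16.1 g/L × 0.067 L = 1.08 g
L-leucine: 0.271 g/L × 0.067 L = 0.018157 g = 18.16 mg

trehalose dihydrate 1.75 g; nicotinic acid 0.74 mg; sodium molybdate dihydrate 1.13 mg; dipotassium phosphate 0.63 g; maltose 1.08 g; L-leucine 18.16 mg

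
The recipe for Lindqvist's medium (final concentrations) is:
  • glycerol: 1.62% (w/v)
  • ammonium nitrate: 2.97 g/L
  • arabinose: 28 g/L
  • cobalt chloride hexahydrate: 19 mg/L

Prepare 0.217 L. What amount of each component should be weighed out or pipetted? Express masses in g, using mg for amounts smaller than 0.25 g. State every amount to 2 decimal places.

Scale factor relative to 1 L: 0.217.
glycerol: 1.62 g per 100 mL × 217 mL ÷ 100 = 3.52 g
ammonium nitrate: 2.97 g/L × 0.217 L = 0.64 g
arabinose: 28 g/L × 0.217 L = 6.08 g
cobalt chloride hexahydrate: 19 mg/L × 0.217 L = 4.12 mg

glycerol 3.52 g; ammonium nitrate 0.64 g; arabinose 6.08 g; cobalt chloride hexahydrate 4.12 mg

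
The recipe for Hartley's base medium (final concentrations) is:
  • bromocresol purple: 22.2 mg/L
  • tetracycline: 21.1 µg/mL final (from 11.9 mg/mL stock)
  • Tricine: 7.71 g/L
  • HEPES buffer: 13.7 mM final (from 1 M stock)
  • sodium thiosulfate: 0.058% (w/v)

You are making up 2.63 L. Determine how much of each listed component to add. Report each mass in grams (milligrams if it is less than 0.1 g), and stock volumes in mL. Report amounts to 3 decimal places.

Scale factor relative to 1 L: 2.63.
bromocresol purple: 22.2 mg/L × 2.63 L = 58.386 mg
tetracycline: V = C2·V2/C1 = 21.1 µg/mL × 2630 mL ÷ 11900 µg/mL = 4.663 mL
Tricine: 7.71 g/L × 2.63 L = 20.277 g
HEPES buffer: C1V1 = C2V2 → 13.7 mM × 2630 mL ÷ 1000 mM = 36.031 mL
sodium thiosulfate: 0.058% w/v = 0.58 g/L → 0.58 × 2.63 L = 1.525 g

bromocresol purple 58.386 mg; tetracycline 4.663 mL; Tricine 20.277 g; HEPES buffer 36.031 mL; sodium thiosulfate 1.525 g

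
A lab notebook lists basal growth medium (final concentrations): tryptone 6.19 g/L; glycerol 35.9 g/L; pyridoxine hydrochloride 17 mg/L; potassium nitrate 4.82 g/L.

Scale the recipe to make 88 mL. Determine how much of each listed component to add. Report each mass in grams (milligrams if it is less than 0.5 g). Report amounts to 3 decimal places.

Target volume = 88 mL = 0.088 L.
tryptone: 6.19 g/L × 0.088 L = 0.545 g
glycerol: 35.9 g/L × 0.088 L = 3.159 g
pyridoxine hydrochloride: 17 mg/L × 0.088 L = 1.496 mg
potassium nitrate: 4.82 g/L × 0.088 L = 0.42416 g = 424.160 mg

tryptone 0.545 g; glycerol 3.159 g; pyridoxine hydrochloride 1.496 mg; potassium nitrate 424.160 mg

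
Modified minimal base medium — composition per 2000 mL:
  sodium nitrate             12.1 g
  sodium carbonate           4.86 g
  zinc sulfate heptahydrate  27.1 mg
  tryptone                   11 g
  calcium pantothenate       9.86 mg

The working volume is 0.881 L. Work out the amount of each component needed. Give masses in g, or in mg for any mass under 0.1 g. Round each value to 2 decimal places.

sodium nitrate 5.33 g; sodium carbonate 2.14 g; zinc sulfate heptahydrate 11.94 mg; tryptone 4.85 g; calcium pantothenate 4.34 mg

Scale factor = 881 mL / 2000 mL = 0.4405.
sodium nitrate: 12.1 g × (881 mL / 2000 mL) = 5.33 g
sodium carbonate: 4.86 g × (881 mL / 2000 mL) = 2.14 g
zinc sulfate heptahydrate: 27.1 mg × (881 mL / 2000 mL) = 11.94 mg
tryptone: 11 g × (881 mL / 2000 mL) = 4.85 g
calcium pantothenate: 9.86 mg × (881 mL / 2000 mL) = 4.34 mg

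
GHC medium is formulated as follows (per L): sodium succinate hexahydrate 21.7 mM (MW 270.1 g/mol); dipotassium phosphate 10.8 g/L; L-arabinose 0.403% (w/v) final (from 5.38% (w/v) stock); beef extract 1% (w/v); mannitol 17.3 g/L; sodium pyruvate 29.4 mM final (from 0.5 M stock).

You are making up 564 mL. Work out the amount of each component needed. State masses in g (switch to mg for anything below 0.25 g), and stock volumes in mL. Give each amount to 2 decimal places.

Working volume: 564 mL = 0.564 L.
sodium succinate hexahydrate: 21.7 mmol/L × 270.1 g/mol × 0.564 L ÷ 1000 = 3.31 g
dipotassium phosphate: 10.8 g/L × 0.564 L = 6.09 g
L-arabinose: V = C2·V2/C1 = 0.403% ÷ 5.38% × 564 mL = 42.25 mL
beef extract: 1% w/v = 10 g/L → 10 × 0.564 L = 5.64 g
mannitol: 17.3 g/L × 0.564 L = 9.76 g
sodium pyruvate: C1V1 = C2V2 → 29.4 mM × 564 mL ÷ 500 mM = 33.16 mL

sodium succinate hexahydrate 3.31 g; dipotassium phosphate 6.09 g; L-arabinose 42.25 mL; beef extract 5.64 g; mannitol 9.76 g; sodium pyruvate 33.16 mL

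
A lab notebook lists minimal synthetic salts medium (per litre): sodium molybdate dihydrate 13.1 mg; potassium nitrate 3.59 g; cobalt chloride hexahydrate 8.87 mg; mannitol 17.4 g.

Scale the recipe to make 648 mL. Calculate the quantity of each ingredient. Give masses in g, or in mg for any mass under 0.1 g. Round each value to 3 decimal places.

sodium molybdate dihydrate 8.489 mg; potassium nitrate 2.326 g; cobalt chloride hexahydrate 5.748 mg; mannitol 11.275 g

Ratio of target to recipe volume: 648 / 1000 = 0.648.
sodium molybdate dihydrate: 13.1 mg × (648 mL / 1000 mL) = 8.489 mg
potassium nitrate: 3.59 g × (648 mL / 1000 mL) = 2.326 g
cobalt chloride hexahydrate: 8.87 mg × (648 mL / 1000 mL) = 5.748 mg
mannitol: 17.4 g × (648 mL / 1000 mL) = 11.275 g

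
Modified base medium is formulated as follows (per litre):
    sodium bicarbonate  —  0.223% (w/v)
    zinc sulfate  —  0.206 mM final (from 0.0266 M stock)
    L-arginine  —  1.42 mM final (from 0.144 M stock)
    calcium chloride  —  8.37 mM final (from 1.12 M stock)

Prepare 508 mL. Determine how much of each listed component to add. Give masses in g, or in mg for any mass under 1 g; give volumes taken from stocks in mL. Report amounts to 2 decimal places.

sodium bicarbonate 1.13 g; zinc sulfate 3.93 mL; L-arginine 5.01 mL; calcium chloride 3.80 mL

Working volume: 508 mL = 0.508 L.
sodium bicarbonate: 0.223 g per 100 mL × 508 mL ÷ 100 = 1.13 g
zinc sulfate: dilute stock: 0.206 mM × 508 mL ÷ 26.6 mM = 3.93 mL
L-arginine: V = C2·V2/C1 = 1.42 mM × 508 mL ÷ 144 mM = 5.01 mL
calcium chloride: C1V1 = C2V2 → 8.37 mM × 508 mL ÷ 1120 mM = 3.80 mL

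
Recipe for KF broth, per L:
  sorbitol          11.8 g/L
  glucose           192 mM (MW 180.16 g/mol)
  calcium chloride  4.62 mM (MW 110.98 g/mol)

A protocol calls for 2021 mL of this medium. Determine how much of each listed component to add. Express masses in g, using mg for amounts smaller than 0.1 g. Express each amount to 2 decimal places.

Scale factor relative to 1 L: 2.021.
sorbitol: 11.8 g/L × 2.021 L = 23.85 g
glucose: 192 mmol/L × 180.16 g/mol × 2.021 L ÷ 1000 = 69.91 g
calcium chloride: 4.62 mmol/L × 110.98 g/mol × 2.021 L ÷ 1000 = 1.04 g

sorbitol 23.85 g; glucose 69.91 g; calcium chloride 1.04 g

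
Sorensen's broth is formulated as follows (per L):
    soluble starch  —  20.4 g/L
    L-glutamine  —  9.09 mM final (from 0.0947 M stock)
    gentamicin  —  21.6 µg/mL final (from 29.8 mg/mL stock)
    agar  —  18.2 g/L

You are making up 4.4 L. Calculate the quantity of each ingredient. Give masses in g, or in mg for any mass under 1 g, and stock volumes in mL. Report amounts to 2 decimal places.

Working volume: 4.4 L.
soluble starch: 20.4 g/L × 4.4 L = 89.76 g
L-glutamine: dilute stock: 9.09 mM × 4400 mL ÷ 94.7 mM = 422.34 mL
gentamicin: dilute stock: 21.6 µg/mL × 4400 mL ÷ 29800 µg/mL = 3.19 mL
agar: 18.2 g/L × 4.4 L = 80.08 g

soluble starch 89.76 g; L-glutamine 422.34 mL; gentamicin 3.19 mL; agar 80.08 g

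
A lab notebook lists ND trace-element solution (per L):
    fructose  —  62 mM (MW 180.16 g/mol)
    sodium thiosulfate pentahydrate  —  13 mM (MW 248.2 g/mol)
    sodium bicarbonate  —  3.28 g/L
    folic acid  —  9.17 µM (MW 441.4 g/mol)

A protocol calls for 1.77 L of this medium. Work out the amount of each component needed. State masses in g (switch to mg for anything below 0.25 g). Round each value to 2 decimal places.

Scale factor relative to 1 L: 1.77.
fructose: 62 mmol/L × 180.16 g/mol × 1.77 L ÷ 1000 = 19.77 g
sodium thiosulfate pentahydrate: 13 mmol/L × 248.2 g/mol × 1.77 L ÷ 1000 = 5.71 g
sodium bicarbonate: 3.28 g/L × 1.77 L = 5.81 g
folic acid: 9.17 µmol/L × 441.4 g/mol × 1.77 L ÷ 1000 = 7.16 mg

fructose 19.77 g; sodium thiosulfate pentahydrate 5.71 g; sodium bicarbonate 5.81 g; folic acid 7.16 mg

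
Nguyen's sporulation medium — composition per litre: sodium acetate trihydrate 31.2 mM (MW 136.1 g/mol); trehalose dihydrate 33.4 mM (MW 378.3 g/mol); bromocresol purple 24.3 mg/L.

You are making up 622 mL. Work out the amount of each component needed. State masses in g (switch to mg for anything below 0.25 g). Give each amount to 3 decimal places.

Working volume: 622 mL = 0.622 L.
sodium acetate trihydrate: 31.2 mmol/L × 136.1 g/mol × 0.622 L ÷ 1000 = 2.641 g
trehalose dihydrate: 33.4 mmol/L × 378.3 g/mol × 0.622 L ÷ 1000 = 7.859 g
bromocresol purple: 24.3 mg/L × 0.622 L = 15.115 mg

sodium acetate trihydrate 2.641 g; trehalose dihydrate 7.859 g; bromocresol purple 15.115 mg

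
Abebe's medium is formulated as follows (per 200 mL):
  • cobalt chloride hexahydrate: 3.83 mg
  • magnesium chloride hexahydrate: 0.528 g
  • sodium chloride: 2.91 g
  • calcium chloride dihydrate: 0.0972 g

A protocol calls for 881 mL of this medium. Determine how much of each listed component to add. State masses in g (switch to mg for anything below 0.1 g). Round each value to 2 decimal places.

cobalt chloride hexahydrate 16.87 mg; magnesium chloride hexahydrate 2.33 g; sodium chloride 12.82 g; calcium chloride dihydrate 0.43 g

Scale factor = 881 mL / 200 mL = 4.405.
cobalt chloride hexahydrate: 3.83 mg × (881 mL / 200 mL) = 16.87 mg
magnesium chloride hexahydrate: 0.528 g × (881 mL / 200 mL) = 2.33 g
sodium chloride: 2.91 g × (881 mL / 200 mL) = 12.82 g
calcium chloride dihydrate: 0.0972 g × (881 mL / 200 mL) = 0.43 g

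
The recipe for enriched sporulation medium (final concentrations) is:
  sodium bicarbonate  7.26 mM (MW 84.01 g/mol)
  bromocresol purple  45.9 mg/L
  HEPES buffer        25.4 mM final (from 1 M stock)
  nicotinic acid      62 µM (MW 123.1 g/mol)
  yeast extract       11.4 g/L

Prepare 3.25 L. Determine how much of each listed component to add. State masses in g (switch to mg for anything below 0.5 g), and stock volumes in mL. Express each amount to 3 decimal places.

Working volume: 3.25 L.
sodium bicarbonate: 7.26 mmol/L × 84.01 g/mol × 3.25 L ÷ 1000 = 1.982 g
bromocresol purple: 45.9 mg/L × 3.25 L = 149.175 mg
HEPES buffer: V = C2·V2/C1 = 25.4 mM × 3250 mL ÷ 1000 mM = 82.550 mL
nicotinic acid: 62 µmol/L × 123.1 g/mol × 3.25 L ÷ 1000 = 24.805 mg
yeast extract: 11.4 g/L × 3.25 L = 37.050 g

sodium bicarbonate 1.982 g; bromocresol purple 149.175 mg; HEPES buffer 82.550 mL; nicotinic acid 24.805 mg; yeast extract 37.050 g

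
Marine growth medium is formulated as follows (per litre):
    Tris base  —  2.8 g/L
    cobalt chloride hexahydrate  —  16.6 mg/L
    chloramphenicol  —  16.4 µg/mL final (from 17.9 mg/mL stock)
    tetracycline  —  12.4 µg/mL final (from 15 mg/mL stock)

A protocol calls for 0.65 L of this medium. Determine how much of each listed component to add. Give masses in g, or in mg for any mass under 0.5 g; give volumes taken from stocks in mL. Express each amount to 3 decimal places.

Tris base 1.820 g; cobalt chloride hexahydrate 10.790 mg; chloramphenicol 0.596 mL; tetracycline 0.537 mL

Working volume: 0.65 L.
Tris base: 2.8 g/L × 0.65 L = 1.820 g
cobalt chloride hexahydrate: 16.6 mg/L × 0.65 L = 10.790 mg
chloramphenicol: C1V1 = C2V2 → 16.4 µg/mL × 650 mL ÷ 17900 µg/mL = 0.596 mL
tetracycline: V = C2·V2/C1 = 12.4 µg/mL × 650 mL ÷ 15000 µg/mL = 0.537 mL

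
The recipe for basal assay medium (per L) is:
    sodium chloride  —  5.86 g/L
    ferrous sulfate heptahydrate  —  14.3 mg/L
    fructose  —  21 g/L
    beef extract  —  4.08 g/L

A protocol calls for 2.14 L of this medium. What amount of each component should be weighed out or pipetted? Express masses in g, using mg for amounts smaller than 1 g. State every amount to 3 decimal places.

sodium chloride 12.540 g; ferrous sulfate heptahydrate 30.602 mg; fructose 44.940 g; beef extract 8.731 g

Scale factor relative to 1 L: 2.14.
sodium chloride: 5.86 g/L × 2.14 L = 12.540 g
ferrous sulfate heptahydrate: 14.3 mg/L × 2.14 L = 30.602 mg
fructose: 21 g/L × 2.14 L = 44.940 g
beef extract: 4.08 g/L × 2.14 L = 8.731 g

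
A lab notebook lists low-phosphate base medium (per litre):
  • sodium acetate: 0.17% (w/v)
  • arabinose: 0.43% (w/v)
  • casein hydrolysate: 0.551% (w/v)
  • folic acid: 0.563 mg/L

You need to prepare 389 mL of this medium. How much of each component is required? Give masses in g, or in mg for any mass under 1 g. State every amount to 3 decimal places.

sodium acetate 661.300 mg; arabinose 1.673 g; casein hydrolysate 2.143 g; folic acid 0.219 mg

Scale factor relative to 1 L: 0.389.
sodium acetate: 0.17 g per 100 mL × 389 mL ÷ 100 = 0.6613 g = 661.300 mg
arabinose: 0.43 g per 100 mL × 389 mL ÷ 100 = 1.673 g
casein hydrolysate: 0.551% w/v = 5.51 g/L → 5.51 × 0.389 L = 2.143 g
folic acid: 0.563 mg/L × 0.389 L = 0.219 mg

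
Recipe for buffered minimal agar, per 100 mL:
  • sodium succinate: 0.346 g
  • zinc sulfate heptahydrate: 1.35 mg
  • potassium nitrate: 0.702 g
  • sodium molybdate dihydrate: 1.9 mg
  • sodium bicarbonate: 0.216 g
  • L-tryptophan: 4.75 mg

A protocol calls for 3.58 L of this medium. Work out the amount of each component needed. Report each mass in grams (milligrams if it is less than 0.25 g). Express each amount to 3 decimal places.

sodium succinate 12.387 g; zinc sulfate heptahydrate 48.330 mg; potassium nitrate 25.132 g; sodium molybdate dihydrate 68.020 mg; sodium bicarbonate 7.733 g; L-tryptophan 170.050 mg

Scale factor = 3580 mL / 100 mL = 35.8.
sodium succinate: 0.346 g × (3580 mL / 100 mL) = 12.387 g
zinc sulfate heptahydrate: 1.35 mg × (3580 mL / 100 mL) = 48.330 mg
potassium nitrate: 0.702 g × (3580 mL / 100 mL) = 25.132 g
sodium molybdate dihydrate: 1.9 mg × (3580 mL / 100 mL) = 68.020 mg
sodium bicarbonate: 0.216 g × (3580 mL / 100 mL) = 7.733 g
L-tryptophan: 4.75 mg × (3580 mL / 100 mL) = 170.050 mg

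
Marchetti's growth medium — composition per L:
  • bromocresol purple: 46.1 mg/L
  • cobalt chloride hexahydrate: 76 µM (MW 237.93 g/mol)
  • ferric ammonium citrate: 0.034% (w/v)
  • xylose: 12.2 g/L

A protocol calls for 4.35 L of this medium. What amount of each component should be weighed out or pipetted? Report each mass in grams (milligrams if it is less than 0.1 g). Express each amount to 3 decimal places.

bromocresol purple 0.201 g; cobalt chloride hexahydrate 78.660 mg; ferric ammonium citrate 1.479 g; xylose 53.070 g

Working volume: 4.35 L.
bromocresol purple: 46.1 mg/L × 4.35 L = 200.535 mg = 0.201 g
cobalt chloride hexahydrate: 76 µmol/L × 237.93 g/mol × 4.35 L ÷ 1000 = 78.660 mg
ferric ammonium citrate: 0.034% w/v = 0.34 g/L → 0.34 × 4.35 L = 1.479 g
xylose: 12.2 g/L × 4.35 L = 53.070 g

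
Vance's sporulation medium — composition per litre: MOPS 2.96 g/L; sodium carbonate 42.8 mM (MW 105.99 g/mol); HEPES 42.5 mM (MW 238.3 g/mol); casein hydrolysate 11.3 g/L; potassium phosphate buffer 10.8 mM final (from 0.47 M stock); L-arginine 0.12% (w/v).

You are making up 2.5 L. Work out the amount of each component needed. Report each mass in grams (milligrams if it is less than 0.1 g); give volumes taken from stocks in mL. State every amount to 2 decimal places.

Scale factor relative to 1 L: 2.5.
MOPS: 2.96 g/L × 2.5 L = 7.40 g
sodium carbonate: 42.8 mmol/L × 105.99 g/mol × 2.5 L ÷ 1000 = 11.34 g
HEPES: 42.5 mmol/L × 238.3 g/mol × 2.5 L ÷ 1000 = 25.32 g
casein hydrolysate: 11.3 g/L × 2.5 L = 28.25 g
potassium phosphate buffer: dilute stock: 10.8 mM × 2500 mL ÷ 470 mM = 57.45 mL
L-arginine: 0.12 g per 100 mL × 2500 mL ÷ 100 = 3.00 g

MOPS 7.40 g; sodium carbonate 11.34 g; HEPES 25.32 g; casein hydrolysate 28.25 g; potassium phosphate buffer 57.45 mL; L-arginine 3.00 g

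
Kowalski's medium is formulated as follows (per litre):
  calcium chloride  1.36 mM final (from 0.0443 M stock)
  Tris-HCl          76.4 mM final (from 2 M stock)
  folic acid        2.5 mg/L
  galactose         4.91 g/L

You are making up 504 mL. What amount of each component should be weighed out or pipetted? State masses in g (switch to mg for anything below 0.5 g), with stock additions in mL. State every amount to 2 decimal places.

calcium chloride 15.47 mL; Tris-HCl 19.25 mL; folic acid 1.26 mg; galactose 2.47 g

Working volume: 504 mL = 0.504 L.
calcium chloride: V = C2·V2/C1 = 1.36 mM × 504 mL ÷ 44.3 mM = 15.47 mL
Tris-HCl: C1V1 = C2V2 → 76.4 mM × 504 mL ÷ 2000 mM = 19.25 mL
folic acid: 2.5 mg/L × 0.504 L = 1.26 mg
galactose: 4.91 g/L × 0.504 L = 2.47 g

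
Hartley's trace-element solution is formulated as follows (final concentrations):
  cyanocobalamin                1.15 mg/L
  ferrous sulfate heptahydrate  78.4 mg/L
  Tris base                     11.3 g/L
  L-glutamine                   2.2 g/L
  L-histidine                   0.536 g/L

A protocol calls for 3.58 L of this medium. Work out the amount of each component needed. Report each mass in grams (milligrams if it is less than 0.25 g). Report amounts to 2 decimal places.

Working volume: 3.58 L.
cyanocobalamin: 1.15 mg/L × 3.58 L = 4.12 mg
ferrous sulfate heptahydrate: 78.4 mg/L × 3.58 L = 280.672 mg = 0.28 g
Tris base: 11.3 g/L × 3.58 L = 40.45 g
L-glutamine: 2.2 g/L × 3.58 L = 7.88 g
L-histidine: 0.536 g/L × 3.58 L = 1.92 g

cyanocobalamin 4.12 mg; ferrous sulfate heptahydrate 0.28 g; Tris base 40.45 g; L-glutamine 7.88 g; L-histidine 1.92 g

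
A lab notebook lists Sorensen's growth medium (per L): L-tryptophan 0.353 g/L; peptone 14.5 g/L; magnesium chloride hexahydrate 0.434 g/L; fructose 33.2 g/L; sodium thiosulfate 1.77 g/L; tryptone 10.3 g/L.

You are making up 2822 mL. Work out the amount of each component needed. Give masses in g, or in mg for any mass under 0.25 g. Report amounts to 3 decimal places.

L-tryptophan 0.996 g; peptone 40.919 g; magnesium chloride hexahydrate 1.225 g; fructose 93.690 g; sodium thiosulfate 4.995 g; tryptone 29.067 g

Working volume: 2822 mL = 2.822 L.
L-tryptophan: 0.353 g/L × 2.822 L = 0.996 g
peptone: 14.5 g/L × 2.822 L = 40.919 g
magnesium chloride hexahydrate: 0.434 g/L × 2.822 L = 1.225 g
fructose: 33.2 g/L × 2.822 L = 93.690 g
sodium thiosulfate: 1.77 g/L × 2.822 L = 4.995 g
tryptone: 10.3 g/L × 2.822 L = 29.067 g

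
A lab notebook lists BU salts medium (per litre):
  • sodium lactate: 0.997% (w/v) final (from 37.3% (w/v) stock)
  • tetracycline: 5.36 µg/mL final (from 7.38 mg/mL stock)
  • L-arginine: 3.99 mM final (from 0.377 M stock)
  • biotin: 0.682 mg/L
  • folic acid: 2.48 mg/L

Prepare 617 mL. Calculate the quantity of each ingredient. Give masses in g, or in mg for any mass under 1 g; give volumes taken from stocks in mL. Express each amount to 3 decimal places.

Working volume: 617 mL = 0.617 L.
sodium lactate: C1V1 = C2V2 → 0.997% ÷ 37.3% × 617 mL = 16.492 mL
tetracycline: V = C2·V2/C1 = 5.36 µg/mL × 617 mL ÷ 7380 µg/mL = 0.448 mL
L-arginine: C1V1 = C2V2 → 3.99 mM × 617 mL ÷ 377 mM = 6.530 mL
biotin: 0.682 mg/L × 0.617 L = 0.421 mg
folic acid: 2.48 mg/L × 0.617 L = 1.530 mg

sodium lactate 16.492 mL; tetracycline 0.448 mL; L-arginine 6.530 mL; biotin 0.421 mg; folic acid 1.530 mg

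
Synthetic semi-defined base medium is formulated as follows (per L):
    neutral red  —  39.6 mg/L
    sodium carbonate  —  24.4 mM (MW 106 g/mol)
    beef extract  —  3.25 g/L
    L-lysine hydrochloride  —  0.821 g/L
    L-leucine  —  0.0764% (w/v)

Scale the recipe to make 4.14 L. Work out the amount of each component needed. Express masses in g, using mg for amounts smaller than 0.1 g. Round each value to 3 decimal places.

Working volume: 4.14 L.
neutral red: 39.6 mg/L × 4.14 L = 163.944 mg = 0.164 g
sodium carbonate: 24.4 mmol/L × 106 g/mol × 4.14 L ÷ 1000 = 10.708 g
beef extract: 3.25 g/L × 4.14 L = 13.455 g
L-lysine hydrochloride: 0.821 g/L × 4.14 L = 3.399 g
L-leucine: 0.0764 g per 100 mL × 4140 mL ÷ 100 = 3.163 g

neutral red 0.164 g; sodium carbonate 10.708 g; beef extract 13.455 g; L-lysine hydrochloride 3.399 g; L-leucine 3.163 g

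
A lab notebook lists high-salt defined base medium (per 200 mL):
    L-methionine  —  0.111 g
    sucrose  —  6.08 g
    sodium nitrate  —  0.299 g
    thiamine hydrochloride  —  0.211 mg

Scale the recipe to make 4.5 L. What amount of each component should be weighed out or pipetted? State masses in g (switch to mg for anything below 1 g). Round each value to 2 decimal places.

L-methionine 2.50 g; sucrose 136.80 g; sodium nitrate 6.73 g; thiamine hydrochloride 4.75 mg

Ratio of target to recipe volume: 4500 / 200 = 22.5.
L-methionine: 0.111 g × (4500 mL / 200 mL) = 2.50 g
sucrose: 6.08 g × (4500 mL / 200 mL) = 136.80 g
sodium nitrate: 0.299 g × (4500 mL / 200 mL) = 6.73 g
thiamine hydrochloride: 0.211 mg × (4500 mL / 200 mL) = 4.75 mg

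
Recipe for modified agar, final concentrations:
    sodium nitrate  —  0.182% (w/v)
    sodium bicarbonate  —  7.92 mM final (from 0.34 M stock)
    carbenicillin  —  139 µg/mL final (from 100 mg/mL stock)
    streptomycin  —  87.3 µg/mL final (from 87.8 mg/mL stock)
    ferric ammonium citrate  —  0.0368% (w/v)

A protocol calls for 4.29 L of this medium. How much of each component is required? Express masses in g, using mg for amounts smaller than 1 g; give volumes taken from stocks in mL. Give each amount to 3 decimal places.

sodium nitrate 7.808 g; sodium bicarbonate 99.932 mL; carbenicillin 5.963 mL; streptomycin 4.266 mL; ferric ammonium citrate 1.579 g

Working volume: 4.29 L.
sodium nitrate: 0.182% w/v = 1.82 g/L → 1.82 × 4.29 L = 7.808 g
sodium bicarbonate: C1V1 = C2V2 → 7.92 mM × 4290 mL ÷ 340 mM = 99.932 mL
carbenicillin: dilute stock: 139 µg/mL × 4290 mL ÷ 100000 µg/mL = 5.963 mL
streptomycin: C1V1 = C2V2 → 87.3 µg/mL × 4290 mL ÷ 87800 µg/mL = 4.266 mL
ferric ammonium citrate: 0.0368 g per 100 mL × 4290 mL ÷ 100 = 1.579 g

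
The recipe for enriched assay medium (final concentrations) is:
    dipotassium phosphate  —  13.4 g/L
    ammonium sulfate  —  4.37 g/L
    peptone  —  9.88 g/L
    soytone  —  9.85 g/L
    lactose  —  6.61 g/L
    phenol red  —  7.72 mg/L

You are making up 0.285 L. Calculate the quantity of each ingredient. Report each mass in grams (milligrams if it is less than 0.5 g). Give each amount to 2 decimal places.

dipotassium phosphate 3.82 g; ammonium sulfate 1.25 g; peptone 2.82 g; soytone 2.81 g; lactose 1.88 g; phenol red 2.20 mg

Working volume: 0.285 L.
dipotassium phosphate: 13.4 g/L × 0.285 L = 3.82 g
ammonium sulfate: 4.37 g/L × 0.285 L = 1.25 g
peptone: 9.88 g/L × 0.285 L = 2.82 g
soytone: 9.85 g/L × 0.285 L = 2.81 g
lactose: 6.61 g/L × 0.285 L = 1.88 g
phenol red: 7.72 mg/L × 0.285 L = 2.20 mg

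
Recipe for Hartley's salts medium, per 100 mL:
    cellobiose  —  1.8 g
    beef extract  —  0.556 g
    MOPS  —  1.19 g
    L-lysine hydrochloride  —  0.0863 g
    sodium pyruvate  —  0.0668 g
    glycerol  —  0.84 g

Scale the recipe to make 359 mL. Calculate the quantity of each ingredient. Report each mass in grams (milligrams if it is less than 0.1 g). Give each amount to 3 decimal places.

Scale factor = 359 mL / 100 mL = 3.59.
cellobiose: 1.8 g × (359 mL / 100 mL) = 6.462 g
beef extract: 0.556 g × (359 mL / 100 mL) = 1.996 g
MOPS: 1.19 g × (359 mL / 100 mL) = 4.272 g
L-lysine hydrochloride: 0.0863 g × (359 mL / 100 mL) = 0.310 g
sodium pyruvate: 0.0668 g × (359 mL / 100 mL) = 0.240 g
glycerol: 0.84 g × (359 mL / 100 mL) = 3.016 g

cellobiose 6.462 g; beef extract 1.996 g; MOPS 4.272 g; L-lysine hydrochloride 0.310 g; sodium pyruvate 0.240 g; glycerol 3.016 g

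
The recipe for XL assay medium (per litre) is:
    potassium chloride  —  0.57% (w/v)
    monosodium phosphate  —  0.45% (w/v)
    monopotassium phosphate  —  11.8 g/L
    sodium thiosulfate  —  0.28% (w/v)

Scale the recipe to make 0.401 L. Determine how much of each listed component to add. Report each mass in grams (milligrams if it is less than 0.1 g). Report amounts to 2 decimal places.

potassium chloride 2.29 g; monosodium phosphate 1.80 g; monopotassium phosphate 4.73 g; sodium thiosulfate 1.12 g

Scale factor relative to 1 L: 0.401.
potassium chloride: 0.57 g per 100 mL × 401 mL ÷ 100 = 2.29 g
monosodium phosphate: 0.45 g per 100 mL × 401 mL ÷ 100 = 1.80 g
monopotassium phosphate: 11.8 g/L × 0.401 L = 4.73 g
sodium thiosulfate: 0.28% w/v = 2.8 g/L → 2.8 × 0.401 L = 1.12 g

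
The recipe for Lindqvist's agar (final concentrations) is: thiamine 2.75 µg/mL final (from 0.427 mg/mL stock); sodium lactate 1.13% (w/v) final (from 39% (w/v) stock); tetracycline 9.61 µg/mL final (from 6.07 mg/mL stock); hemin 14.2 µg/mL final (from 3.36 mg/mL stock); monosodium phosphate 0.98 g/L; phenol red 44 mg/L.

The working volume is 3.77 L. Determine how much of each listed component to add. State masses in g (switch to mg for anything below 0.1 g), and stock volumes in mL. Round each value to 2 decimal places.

thiamine 24.28 mL; sodium lactate 109.23 mL; tetracycline 5.97 mL; hemin 15.93 mL; monosodium phosphate 3.69 g; phenol red 0.17 g

Scale factor relative to 1 L: 3.77.
thiamine: C1V1 = C2V2 → 2.75 µg/mL × 3770 mL ÷ 427 µg/mL = 24.28 mL
sodium lactate: C1V1 = C2V2 → 1.13% ÷ 39% × 3770 mL = 109.23 mL
tetracycline: dilute stock: 9.61 µg/mL × 3770 mL ÷ 6070 µg/mL = 5.97 mL
hemin: C1V1 = C2V2 → 14.2 µg/mL × 3770 mL ÷ 3360 µg/mL = 15.93 mL
monosodium phosphate: 0.98 g/L × 3.77 L = 3.69 g
phenol red: 44 mg/L × 3.77 L = 165.88 mg = 0.17 g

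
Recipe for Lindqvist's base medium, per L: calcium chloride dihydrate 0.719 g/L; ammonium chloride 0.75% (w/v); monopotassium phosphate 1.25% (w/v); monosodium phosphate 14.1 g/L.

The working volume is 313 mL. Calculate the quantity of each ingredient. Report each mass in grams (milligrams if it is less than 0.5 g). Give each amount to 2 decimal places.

calcium chloride dihydrate 225.05 mg; ammonium chloride 2.35 g; monopotassium phosphate 3.91 g; monosodium phosphate 4.41 g

Scale factor relative to 1 L: 0.313.
calcium chloride dihydrate: 0.719 g/L × 0.313 L = 0.225047 g = 225.05 mg
ammonium chloride: 0.75% w/v = 7.5 g/L → 7.5 × 0.313 L = 2.35 g
monopotassium phosphate: 1.25% w/v = 12.5 g/L → 12.5 × 0.313 L = 3.91 g
monosodium phosphate: 14.1 g/L × 0.313 L = 4.41 g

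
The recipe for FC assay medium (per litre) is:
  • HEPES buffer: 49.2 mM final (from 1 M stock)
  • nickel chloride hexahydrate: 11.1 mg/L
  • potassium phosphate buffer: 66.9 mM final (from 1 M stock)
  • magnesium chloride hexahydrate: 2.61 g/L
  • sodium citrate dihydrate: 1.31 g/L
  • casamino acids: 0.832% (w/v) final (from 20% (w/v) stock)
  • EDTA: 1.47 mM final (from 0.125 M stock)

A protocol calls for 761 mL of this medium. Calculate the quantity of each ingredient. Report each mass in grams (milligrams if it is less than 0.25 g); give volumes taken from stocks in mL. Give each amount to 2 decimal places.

HEPES buffer 37.44 mL; nickel chloride hexahydrate 8.45 mg; potassium phosphate buffer 50.91 mL; magnesium chloride hexahydrate 1.99 g; sodium citrate dihydrate 1.00 g; casamino acids 31.66 mL; EDTA 8.95 mL

Target volume = 761 mL = 0.761 L.
HEPES buffer: dilute stock: 49.2 mM × 761 mL ÷ 1000 mM = 37.44 mL
nickel chloride hexahydrate: 11.1 mg/L × 0.761 L = 8.45 mg
potassium phosphate buffer: C1V1 = C2V2 → 66.9 mM × 761 mL ÷ 1000 mM = 50.91 mL
magnesium chloride hexahydrate: 2.61 g/L × 0.761 L = 1.99 g
sodium citrate dihydrate: 1.31 g/L × 0.761 L = 1.00 g
casamino acids: C1V1 = C2V2 → 0.832% ÷ 20% × 761 mL = 31.66 mL
EDTA: dilute stock: 1.47 mM × 761 mL ÷ 125 mM = 8.95 mL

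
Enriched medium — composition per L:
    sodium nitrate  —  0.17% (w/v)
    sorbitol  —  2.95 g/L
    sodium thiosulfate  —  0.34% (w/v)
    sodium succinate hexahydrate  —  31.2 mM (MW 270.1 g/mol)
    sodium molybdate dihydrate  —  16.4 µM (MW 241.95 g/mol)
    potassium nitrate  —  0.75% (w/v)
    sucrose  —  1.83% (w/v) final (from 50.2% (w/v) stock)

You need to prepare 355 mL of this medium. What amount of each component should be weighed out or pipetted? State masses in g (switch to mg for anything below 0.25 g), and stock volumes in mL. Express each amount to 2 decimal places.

Working volume: 355 mL = 0.355 L.
sodium nitrate: 0.17 g per 100 mL × 355 mL ÷ 100 = 0.60 g
sorbitol: 2.95 g/L × 0.355 L = 1.05 g
sodium thiosulfate: 0.34 g per 100 mL × 355 mL ÷ 100 = 1.21 g
sodium succinate hexahydrate: 31.2 mmol/L × 270.1 g/mol × 0.355 L ÷ 1000 = 2.99 g
sodium molybdate dihydrate: 16.4 µmol/L × 241.95 g/mol × 0.355 L ÷ 1000 = 1.41 mg
potassium nitrate: 0.75 g per 100 mL × 355 mL ÷ 100 = 2.66 g
sucrose: C1V1 = C2V2 → 1.83% ÷ 50.2% × 355 mL = 12.94 mL

sodium nitrate 0.60 g; sorbitol 1.05 g; sodium thiosulfate 1.21 g; sodium succinate hexahydrate 2.99 g; sodium molybdate dihydrate 1.41 mg; potassium nitrate 2.66 g; sucrose 12.94 mL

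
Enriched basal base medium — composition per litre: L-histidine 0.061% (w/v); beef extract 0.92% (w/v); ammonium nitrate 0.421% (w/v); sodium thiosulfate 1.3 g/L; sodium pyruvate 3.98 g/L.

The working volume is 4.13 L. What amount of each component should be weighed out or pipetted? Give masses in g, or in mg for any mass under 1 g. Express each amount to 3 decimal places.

Working volume: 4.13 L.
L-histidine: 0.061% w/v = 0.61 g/L → 0.61 × 4.13 L = 2.519 g
beef extract: 0.92% w/v = 9.2 g/L → 9.2 × 4.13 L = 37.996 g
ammonium nitrate: 0.421% w/v = 4.21 g/L → 4.21 × 4.13 L = 17.387 g
sodium thiosulfate: 1.3 g/L × 4.13 L = 5.369 g
sodium pyruvate: 3.98 g/L × 4.13 L = 16.437 g

L-histidine 2.519 g; beef extract 37.996 g; ammonium nitrate 17.387 g; sodium thiosulfate 5.369 g; sodium pyruvate 16.437 g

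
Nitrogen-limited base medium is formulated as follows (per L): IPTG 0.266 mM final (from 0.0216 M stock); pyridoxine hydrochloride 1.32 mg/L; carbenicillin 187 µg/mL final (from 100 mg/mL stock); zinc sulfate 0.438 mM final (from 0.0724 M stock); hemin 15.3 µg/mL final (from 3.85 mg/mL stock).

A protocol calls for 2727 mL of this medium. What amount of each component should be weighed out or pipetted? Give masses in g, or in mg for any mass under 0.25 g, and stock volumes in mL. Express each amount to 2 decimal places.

Scale factor relative to 1 L: 2.727.
IPTG: C1V1 = C2V2 → 0.266 mM × 2727 mL ÷ 21.6 mM = 33.58 mL
pyridoxine hydrochloride: 1.32 mg/L × 2.727 L = 3.60 mg
carbenicillin: V = C2·V2/C1 = 187 µg/mL × 2727 mL ÷ 100000 µg/mL = 5.10 mL
zinc sulfate: C1V1 = C2V2 → 0.438 mM × 2727 mL ÷ 72.4 mM = 16.50 mL
hemin: V = C2·V2/C1 = 15.3 µg/mL × 2727 mL ÷ 3850 µg/mL = 10.84 mL

IPTG 33.58 mL; pyridoxine hydrochloride 3.60 mg; carbenicillin 5.10 mL; zinc sulfate 16.50 mL; hemin 10.84 mL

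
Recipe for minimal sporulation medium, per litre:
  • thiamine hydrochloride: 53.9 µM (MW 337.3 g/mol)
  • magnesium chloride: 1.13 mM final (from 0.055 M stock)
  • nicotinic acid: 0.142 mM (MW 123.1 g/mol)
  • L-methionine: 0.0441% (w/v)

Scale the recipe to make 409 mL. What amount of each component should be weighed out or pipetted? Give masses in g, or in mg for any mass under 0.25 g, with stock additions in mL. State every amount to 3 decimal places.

Scale factor relative to 1 L: 0.409.
thiamine hydrochloride: 53.9 µmol/L × 337.3 g/mol × 0.409 L ÷ 1000 = 7.436 mg
magnesium chloride: dilute stock: 1.13 mM × 409 mL ÷ 55 mM = 8.403 mL
nicotinic acid: 0.142 mmol/L × 123.1 mg/mmol × 0.409 L = 7.149 mg
L-methionine: 0.0441% w/v = 0.441 g/L → 0.441 × 0.409 L = 0.180369 g = 180.369 mg

thiamine hydrochloride 7.436 mg; magnesium chloride 8.403 mL; nicotinic acid 7.149 mg; L-methionine 180.369 mg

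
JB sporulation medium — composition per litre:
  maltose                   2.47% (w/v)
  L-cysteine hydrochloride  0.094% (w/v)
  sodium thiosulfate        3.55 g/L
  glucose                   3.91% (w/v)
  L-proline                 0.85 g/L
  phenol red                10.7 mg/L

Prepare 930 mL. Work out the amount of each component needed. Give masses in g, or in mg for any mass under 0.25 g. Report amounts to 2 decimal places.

Scale factor relative to 1 L: 0.93.
maltose: 2.47% w/v = 24.7 g/L → 24.7 × 0.93 L = 22.97 g
L-cysteine hydrochloride: 0.094% w/v = 0.94 g/L → 0.94 × 0.93 L = 0.87 g
sodium thiosulfate: 3.55 g/L × 0.93 L = 3.30 g
glucose: 3.91 g per 100 mL × 930 mL ÷ 100 = 36.36 g
L-proline: 0.85 g/L × 0.93 L = 0.79 g
phenol red: 10.7 mg/L × 0.93 L = 9.95 mg

maltose 22.97 g; L-cysteine hydrochloride 0.87 g; sodium thiosulfate 3.30 g; glucose 36.36 g; L-proline 0.79 g; phenol red 9.95 mg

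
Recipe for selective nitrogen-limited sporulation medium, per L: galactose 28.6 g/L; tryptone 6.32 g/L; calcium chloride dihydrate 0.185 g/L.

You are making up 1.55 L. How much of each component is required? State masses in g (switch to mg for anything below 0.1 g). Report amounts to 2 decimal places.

Working volume: 1.55 L.
galactose: 28.6 g/L × 1.55 L = 44.33 g
tryptone: 6.32 g/L × 1.55 L = 9.80 g
calcium chloride dihydrate: 0.185 g/L × 1.55 L = 0.29 g

galactose 44.33 g; tryptone 9.80 g; calcium chloride dihydrate 0.29 g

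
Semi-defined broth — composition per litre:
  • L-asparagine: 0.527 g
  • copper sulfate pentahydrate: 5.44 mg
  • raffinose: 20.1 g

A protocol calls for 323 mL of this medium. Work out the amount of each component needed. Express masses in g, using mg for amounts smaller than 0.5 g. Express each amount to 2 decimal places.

L-asparagine 170.22 mg; copper sulfate pentahydrate 1.76 mg; raffinose 6.49 g

Ratio of target to recipe volume: 323 / 1000 = 0.323.
L-asparagine: 0.527 g × (323 mL / 1000 mL) = 0.170221 g = 170.22 mg
copper sulfate pentahydrate: 5.44 mg × (323 mL / 1000 mL) = 1.76 mg
raffinose: 20.1 g × (323 mL / 1000 mL) = 6.49 g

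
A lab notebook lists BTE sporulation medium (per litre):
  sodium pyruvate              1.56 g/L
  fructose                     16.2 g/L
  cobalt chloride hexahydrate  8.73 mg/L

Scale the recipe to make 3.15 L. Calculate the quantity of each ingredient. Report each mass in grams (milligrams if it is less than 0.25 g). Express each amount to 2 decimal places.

sodium pyruvate 4.91 g; fructose 51.03 g; cobalt chloride hexahydrate 27.50 mg

Working volume: 3.15 L.
sodium pyruvate: 1.56 g/L × 3.15 L = 4.91 g
fructose: 16.2 g/L × 3.15 L = 51.03 g
cobalt chloride hexahydrate: 8.73 mg/L × 3.15 L = 27.50 mg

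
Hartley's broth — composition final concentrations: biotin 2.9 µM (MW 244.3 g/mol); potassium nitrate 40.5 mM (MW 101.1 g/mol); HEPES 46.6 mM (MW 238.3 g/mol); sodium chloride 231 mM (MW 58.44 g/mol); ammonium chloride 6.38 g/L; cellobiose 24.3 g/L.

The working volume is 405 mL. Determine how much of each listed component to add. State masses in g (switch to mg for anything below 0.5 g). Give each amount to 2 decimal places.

Working volume: 405 mL = 0.405 L.
biotin: 2.9 µmol/L × 244.3 g/mol × 0.405 L ÷ 1000 = 0.29 mg
potassium nitrate: 40.5 mmol/L × 101.1 g/mol × 0.405 L ÷ 1000 = 1.66 g
HEPES: 46.6 mmol/L × 238.3 g/mol × 0.405 L ÷ 1000 = 4.50 g
sodium chloride: 231 mmol/L × 58.44 g/mol × 0.405 L ÷ 1000 = 5.47 g
ammonium chloride: 6.38 g/L × 0.405 L = 2.58 g
cellobiose: 24.3 g/L × 0.405 L = 9.84 g

biotin 0.29 mg; potassium nitrate 1.66 g; HEPES 4.50 g; sodium chloride 5.47 g; ammonium chloride 2.58 g; cellobiose 9.84 g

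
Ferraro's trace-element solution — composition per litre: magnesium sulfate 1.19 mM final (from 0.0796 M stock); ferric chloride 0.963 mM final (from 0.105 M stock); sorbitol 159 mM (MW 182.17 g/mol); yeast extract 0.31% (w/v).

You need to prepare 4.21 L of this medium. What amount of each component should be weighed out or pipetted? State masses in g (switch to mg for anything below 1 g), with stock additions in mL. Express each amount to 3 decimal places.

Scale factor relative to 1 L: 4.21.
magnesium sulfate: C1V1 = C2V2 → 1.19 mM × 4210 mL ÷ 79.6 mM = 62.938 mL
ferric chloride: C1V1 = C2V2 → 0.963 mM × 4210 mL ÷ 105 mM = 38.612 mL
sorbitol: 159 mmol/L × 182.17 g/mol × 4.21 L ÷ 1000 = 121.943 g
yeast extract: 0.31 g per 100 mL × 4210 mL ÷ 100 = 13.051 g

magnesium sulfate 62.938 mL; ferric chloride 38.612 mL; sorbitol 121.943 g; yeast extract 13.051 g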